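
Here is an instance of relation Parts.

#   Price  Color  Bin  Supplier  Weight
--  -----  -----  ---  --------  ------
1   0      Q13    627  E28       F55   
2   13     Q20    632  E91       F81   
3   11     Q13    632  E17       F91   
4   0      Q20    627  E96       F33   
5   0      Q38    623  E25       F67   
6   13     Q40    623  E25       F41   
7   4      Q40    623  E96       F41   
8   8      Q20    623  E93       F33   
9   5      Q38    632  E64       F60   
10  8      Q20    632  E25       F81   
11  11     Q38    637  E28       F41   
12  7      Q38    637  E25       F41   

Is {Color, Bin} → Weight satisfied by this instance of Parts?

(Color=Q13, Bin=627): row 1 → Weight = F55 ✓
(Color=Q20, Bin=632): rows 2, 10 → Weight = F81, F81 ✓
(Color=Q13, Bin=632): row 3 → Weight = F91 ✓
(Color=Q20, Bin=627): row 4 → Weight = F33 ✓
(Color=Q38, Bin=623): row 5 → Weight = F67 ✓
(Color=Q40, Bin=623): rows 6, 7 → Weight = F41, F41 ✓
(Color=Q20, Bin=623): row 8 → Weight = F33 ✓
(Color=Q38, Bin=632): row 9 → Weight = F60 ✓
(Color=Q38, Bin=637): rows 11, 12 → Weight = F41, F41 ✓
Every {Color, Bin} value is associated with a single Weight value, so {Color, Bin} → Weight holds.

Yes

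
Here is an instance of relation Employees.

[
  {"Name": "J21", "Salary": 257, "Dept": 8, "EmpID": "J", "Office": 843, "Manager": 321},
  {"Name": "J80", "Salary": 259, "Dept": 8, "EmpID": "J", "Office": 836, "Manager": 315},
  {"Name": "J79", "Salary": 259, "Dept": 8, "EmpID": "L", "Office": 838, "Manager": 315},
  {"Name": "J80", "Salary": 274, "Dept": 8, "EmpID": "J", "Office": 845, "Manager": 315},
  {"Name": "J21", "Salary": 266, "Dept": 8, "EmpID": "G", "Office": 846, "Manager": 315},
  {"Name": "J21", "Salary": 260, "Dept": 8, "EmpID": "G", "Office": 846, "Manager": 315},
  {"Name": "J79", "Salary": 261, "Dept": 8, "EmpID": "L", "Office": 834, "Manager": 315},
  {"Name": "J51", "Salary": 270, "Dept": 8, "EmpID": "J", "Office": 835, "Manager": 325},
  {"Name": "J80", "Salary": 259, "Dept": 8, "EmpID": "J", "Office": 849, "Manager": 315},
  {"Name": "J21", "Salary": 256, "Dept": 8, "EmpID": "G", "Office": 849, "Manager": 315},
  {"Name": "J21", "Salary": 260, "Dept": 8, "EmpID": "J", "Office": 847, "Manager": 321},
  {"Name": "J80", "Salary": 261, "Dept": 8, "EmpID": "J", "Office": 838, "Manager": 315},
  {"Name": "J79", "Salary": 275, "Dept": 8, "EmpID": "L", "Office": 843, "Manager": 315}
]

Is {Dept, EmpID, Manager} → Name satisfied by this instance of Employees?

Yes

(Dept=8, EmpID=J, Manager=321): 2 rows → Name = J21, J21 ✓
(Dept=8, EmpID=J, Manager=315): 4 rows → Name = J80, J80, J80, J80 ✓
(Dept=8, EmpID=L, Manager=315): 3 rows → Name = J79, J79, J79 ✓
(Dept=8, EmpID=G, Manager=315): 3 rows → Name = J21, J21, J21 ✓
(Dept=8, EmpID=J, Manager=325): 1 row → Name = J51 ✓
Every {Dept, EmpID, Manager} value is associated with a single Name value, so {Dept, EmpID, Manager} → Name holds.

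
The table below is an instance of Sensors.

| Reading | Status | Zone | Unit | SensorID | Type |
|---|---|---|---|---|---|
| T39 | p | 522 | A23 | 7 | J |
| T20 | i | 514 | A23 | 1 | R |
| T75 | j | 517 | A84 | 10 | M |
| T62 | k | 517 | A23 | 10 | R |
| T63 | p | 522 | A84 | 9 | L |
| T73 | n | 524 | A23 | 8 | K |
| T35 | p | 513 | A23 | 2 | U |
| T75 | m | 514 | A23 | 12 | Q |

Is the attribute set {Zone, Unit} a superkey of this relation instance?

Two distinct rows share (Zone=514, Unit=A23), so {Zone, Unit} does not determine every attribute — not a superkey.

No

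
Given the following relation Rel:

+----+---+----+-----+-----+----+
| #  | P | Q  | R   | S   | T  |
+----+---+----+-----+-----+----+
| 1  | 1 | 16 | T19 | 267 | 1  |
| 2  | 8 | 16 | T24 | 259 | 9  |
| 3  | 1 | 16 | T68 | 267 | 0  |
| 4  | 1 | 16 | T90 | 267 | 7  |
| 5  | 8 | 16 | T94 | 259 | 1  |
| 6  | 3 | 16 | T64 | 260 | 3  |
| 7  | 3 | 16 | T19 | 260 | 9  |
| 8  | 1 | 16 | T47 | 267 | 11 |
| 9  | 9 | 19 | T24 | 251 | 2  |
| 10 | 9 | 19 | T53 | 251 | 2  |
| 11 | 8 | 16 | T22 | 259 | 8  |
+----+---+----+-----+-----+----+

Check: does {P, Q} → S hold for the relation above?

Yes

(P=1, Q=16): rows 1, 3, 4, 8 → S = 267, 267, 267, 267 ✓
(P=8, Q=16): rows 2, 5, 11 → S = 259, 259, 259 ✓
(P=3, Q=16): rows 6, 7 → S = 260, 260 ✓
(P=9, Q=19): rows 9, 10 → S = 251, 251 ✓
Every {P, Q} value is associated with a single S value, so {P, Q} → S holds.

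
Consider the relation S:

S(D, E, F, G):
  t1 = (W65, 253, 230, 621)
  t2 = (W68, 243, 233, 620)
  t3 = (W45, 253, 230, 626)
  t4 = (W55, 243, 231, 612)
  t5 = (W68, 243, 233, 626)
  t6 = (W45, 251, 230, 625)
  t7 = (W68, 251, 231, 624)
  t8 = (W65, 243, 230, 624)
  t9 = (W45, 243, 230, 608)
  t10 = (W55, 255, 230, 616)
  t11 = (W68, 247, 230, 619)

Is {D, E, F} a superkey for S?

No

Rows 2 and 5 have the same {D, E, F} value (D=W68, E=243, F=233) but are distinct tuples, so {D, E, F} does not determine every attribute — not a superkey.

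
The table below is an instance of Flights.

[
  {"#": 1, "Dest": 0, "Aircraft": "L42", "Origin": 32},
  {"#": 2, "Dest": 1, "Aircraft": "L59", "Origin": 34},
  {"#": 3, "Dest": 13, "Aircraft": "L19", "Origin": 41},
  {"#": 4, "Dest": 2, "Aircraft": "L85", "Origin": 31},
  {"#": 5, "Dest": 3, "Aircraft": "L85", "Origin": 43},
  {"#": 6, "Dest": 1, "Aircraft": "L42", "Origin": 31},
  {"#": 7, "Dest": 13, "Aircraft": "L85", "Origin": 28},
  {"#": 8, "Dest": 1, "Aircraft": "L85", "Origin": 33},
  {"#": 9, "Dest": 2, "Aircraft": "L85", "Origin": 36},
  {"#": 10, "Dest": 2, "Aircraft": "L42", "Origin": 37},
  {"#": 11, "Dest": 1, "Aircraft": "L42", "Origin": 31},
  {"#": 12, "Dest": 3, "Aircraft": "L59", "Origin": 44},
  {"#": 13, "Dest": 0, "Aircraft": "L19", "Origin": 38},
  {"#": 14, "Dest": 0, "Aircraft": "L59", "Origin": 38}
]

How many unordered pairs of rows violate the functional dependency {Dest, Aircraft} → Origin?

(Dest=2, Aircraft=L85): violating pairs (4,9) — 1 pair.
(Dest=1, Aircraft=L42): all 2 rows agree on Origin — 0 pairs.

1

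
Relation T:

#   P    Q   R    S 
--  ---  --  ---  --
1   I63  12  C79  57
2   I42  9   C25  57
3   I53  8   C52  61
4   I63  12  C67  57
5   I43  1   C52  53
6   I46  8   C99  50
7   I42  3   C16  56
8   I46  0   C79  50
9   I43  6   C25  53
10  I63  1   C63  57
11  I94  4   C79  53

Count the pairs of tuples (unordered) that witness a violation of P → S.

P=I63: all 3 rows agree on S — 0 pairs.
P=I42: violating pairs (2,7) — 1 pair.
P=I43: all 2 rows agree on S — 0 pairs.
P=I46: all 2 rows agree on S — 0 pairs.

1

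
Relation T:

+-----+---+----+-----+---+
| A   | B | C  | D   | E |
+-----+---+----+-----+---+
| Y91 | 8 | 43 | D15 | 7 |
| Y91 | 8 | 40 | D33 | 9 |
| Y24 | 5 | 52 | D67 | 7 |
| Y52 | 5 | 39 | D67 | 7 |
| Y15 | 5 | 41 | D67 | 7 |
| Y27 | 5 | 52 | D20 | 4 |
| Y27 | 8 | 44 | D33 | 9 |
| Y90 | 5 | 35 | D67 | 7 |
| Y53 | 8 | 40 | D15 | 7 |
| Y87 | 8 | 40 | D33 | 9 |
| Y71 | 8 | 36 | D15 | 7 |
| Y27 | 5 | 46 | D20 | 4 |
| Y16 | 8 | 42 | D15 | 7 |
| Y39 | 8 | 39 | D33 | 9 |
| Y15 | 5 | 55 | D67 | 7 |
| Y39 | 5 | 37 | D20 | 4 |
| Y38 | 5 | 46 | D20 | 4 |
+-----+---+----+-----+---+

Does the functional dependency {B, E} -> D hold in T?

(B=8, E=7): 4 rows → D = D15, D15, D15, D15 ✓
(B=8, E=9): 4 rows → D = D33, D33, D33, D33 ✓
(B=5, E=7): 5 rows → D = D67, D67, D67, D67, D67 ✓
(B=5, E=4): 4 rows → D = D20, D20, D20, D20 ✓
Every {B, E} value is associated with a single D value, so {B, E} -> D holds.

Yes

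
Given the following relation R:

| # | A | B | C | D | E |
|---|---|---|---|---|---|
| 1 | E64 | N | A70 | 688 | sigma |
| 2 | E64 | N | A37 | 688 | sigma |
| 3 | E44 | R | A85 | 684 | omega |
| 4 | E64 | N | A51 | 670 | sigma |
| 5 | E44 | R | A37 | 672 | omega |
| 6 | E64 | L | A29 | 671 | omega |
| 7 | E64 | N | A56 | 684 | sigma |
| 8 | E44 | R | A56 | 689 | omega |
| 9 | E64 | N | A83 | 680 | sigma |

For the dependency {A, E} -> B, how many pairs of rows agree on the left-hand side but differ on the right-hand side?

0

(A=E64, E=sigma): all 5 rows agree on B — 0 pairs.
(A=E44, E=omega): all 3 rows agree on B — 0 pairs.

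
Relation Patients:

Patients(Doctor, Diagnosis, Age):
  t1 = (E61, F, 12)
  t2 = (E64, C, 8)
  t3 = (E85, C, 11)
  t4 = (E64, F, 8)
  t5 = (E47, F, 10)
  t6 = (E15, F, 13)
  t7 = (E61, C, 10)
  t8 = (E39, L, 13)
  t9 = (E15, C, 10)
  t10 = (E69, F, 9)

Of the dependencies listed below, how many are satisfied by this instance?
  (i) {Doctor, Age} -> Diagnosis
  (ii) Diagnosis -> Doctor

0

(i) {Doctor, Age} -> Diagnosis: (Doctor=E64, Age=8): rows 2, 4 → Diagnosis takes values {C, F} — violation — fails.
(ii) Diagnosis -> Doctor: Diagnosis=F: rows 1, 4, 5, 6, 10 → Doctor takes values {E61, E64, E47, E15, E69} — violation; Diagnosis=C: rows 2, 3, 7, 9 → Doctor takes values {E64, E85, E61, E15} — violation — fails.
None of the 2 dependencies hold.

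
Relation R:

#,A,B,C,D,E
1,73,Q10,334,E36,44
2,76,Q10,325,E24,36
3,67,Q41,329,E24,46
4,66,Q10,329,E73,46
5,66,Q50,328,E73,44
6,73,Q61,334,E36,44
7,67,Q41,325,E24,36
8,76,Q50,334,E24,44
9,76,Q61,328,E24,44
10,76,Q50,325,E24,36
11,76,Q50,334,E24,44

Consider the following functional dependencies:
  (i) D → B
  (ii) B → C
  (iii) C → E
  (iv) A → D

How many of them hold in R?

2

(i) D → B: D=E36: rows 1, 6 → B takes values {Q10, Q61} — violation; D=E24: rows 2, 3, 7, 8, 9, 10, 11 → B takes values {Q10, Q41, Q50, Q61} — violation; D=E73: rows 4, 5 → B takes values {Q10, Q50} — violation — fails.
(ii) B → C: B=Q10: rows 1, 2, 4 → C takes values {334, 325, 329} — violation; B=Q41: rows 3, 7 → C takes values {329, 325} — violation; B=Q50: rows 5, 8, 10, 11 → C takes values {328, 334, 325} — violation; B=Q61: rows 6, 9 → C takes values {334, 328} — violation — fails.
(iii) C → E: every LHS value maps to a single RHS value — holds.
(iv) A → D: every LHS value maps to a single RHS value — holds.
2 of the 4 dependencies hold.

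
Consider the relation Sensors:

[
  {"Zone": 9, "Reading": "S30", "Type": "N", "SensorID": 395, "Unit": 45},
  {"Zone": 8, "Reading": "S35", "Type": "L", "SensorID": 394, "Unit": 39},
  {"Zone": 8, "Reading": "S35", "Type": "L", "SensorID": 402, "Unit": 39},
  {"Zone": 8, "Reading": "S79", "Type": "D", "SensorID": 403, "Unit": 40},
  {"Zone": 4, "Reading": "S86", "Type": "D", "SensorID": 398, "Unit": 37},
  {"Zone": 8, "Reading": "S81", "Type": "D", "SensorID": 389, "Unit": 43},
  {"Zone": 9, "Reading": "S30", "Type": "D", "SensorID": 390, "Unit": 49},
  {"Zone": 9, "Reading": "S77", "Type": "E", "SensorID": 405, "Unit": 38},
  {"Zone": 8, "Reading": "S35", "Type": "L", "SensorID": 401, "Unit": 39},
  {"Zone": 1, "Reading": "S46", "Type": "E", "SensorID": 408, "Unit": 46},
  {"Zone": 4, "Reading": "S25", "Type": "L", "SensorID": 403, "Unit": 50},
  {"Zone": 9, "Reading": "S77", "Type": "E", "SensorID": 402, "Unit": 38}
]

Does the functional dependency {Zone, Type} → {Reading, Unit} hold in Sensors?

No

(Zone=9, Type=N): 1 row → {Reading,Unit} = (S30, 45) ✓
(Zone=8, Type=L): 3 rows → {Reading,Unit} = (S35, 39), (S35, 39), (S35, 39) ✓
(Zone=8, Type=D): 2 rows → {Reading,Unit} takes values {(S79, 40), (S81, 43)} — violation
(Zone=4, Type=D): 1 row → {Reading,Unit} = (S86, 37) ✓
(Zone=9, Type=D): 1 row → {Reading,Unit} = (S30, 49) ✓
(Zone=9, Type=E): 2 rows → {Reading,Unit} = (S77, 38), (S77, 38) ✓
(Zone=1, Type=E): 1 row → {Reading,Unit} = (S46, 46) ✓
(Zone=4, Type=L): 1 row → {Reading,Unit} = (S25, 50) ✓
Two rows agree on {Zone, Type} but differ on {Reading, Unit}, so {Zone, Type} → {Reading, Unit} does not hold.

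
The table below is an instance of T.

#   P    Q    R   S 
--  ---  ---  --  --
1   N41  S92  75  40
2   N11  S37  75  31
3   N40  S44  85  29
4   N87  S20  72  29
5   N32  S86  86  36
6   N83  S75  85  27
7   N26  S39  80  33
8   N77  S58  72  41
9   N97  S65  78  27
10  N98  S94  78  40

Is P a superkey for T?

All 10 rows have distinct P values, so P → (all attributes) holds and P is a superkey.

Yes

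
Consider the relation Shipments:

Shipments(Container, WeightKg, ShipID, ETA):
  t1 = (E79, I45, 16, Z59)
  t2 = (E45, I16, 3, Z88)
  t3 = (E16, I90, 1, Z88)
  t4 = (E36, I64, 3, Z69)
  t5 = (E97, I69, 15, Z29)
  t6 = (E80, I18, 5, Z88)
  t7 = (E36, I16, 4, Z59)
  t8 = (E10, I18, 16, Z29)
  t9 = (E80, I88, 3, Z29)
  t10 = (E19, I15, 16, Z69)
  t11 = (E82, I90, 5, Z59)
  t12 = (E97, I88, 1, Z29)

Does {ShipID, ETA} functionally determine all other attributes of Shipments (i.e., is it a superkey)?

Yes

All 12 rows have distinct {ShipID, ETA} values, so {ShipID, ETA} → (all attributes) holds and {ShipID, ETA} is a superkey.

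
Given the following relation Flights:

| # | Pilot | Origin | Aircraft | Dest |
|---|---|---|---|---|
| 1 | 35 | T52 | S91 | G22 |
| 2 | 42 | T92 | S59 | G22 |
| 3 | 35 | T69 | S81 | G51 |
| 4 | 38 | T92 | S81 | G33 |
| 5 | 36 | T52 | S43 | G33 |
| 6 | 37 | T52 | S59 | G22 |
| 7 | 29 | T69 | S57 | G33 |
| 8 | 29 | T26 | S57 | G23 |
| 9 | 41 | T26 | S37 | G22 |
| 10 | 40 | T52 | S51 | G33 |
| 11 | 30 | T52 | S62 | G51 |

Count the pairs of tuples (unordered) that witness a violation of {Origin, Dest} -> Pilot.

(Origin=T52, Dest=G22): violating pairs (1,6) — 1 pair.
(Origin=T52, Dest=G33): violating pairs (5,10) — 1 pair.

2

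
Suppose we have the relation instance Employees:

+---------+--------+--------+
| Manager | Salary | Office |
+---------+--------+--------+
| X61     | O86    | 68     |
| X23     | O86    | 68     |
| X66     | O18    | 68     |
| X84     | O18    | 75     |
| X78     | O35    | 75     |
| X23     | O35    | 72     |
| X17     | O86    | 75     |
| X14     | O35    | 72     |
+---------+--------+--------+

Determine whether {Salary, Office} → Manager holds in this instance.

No

(Salary=O86, Office=68): 2 rows → Manager takes values {X61, X23} — violation
(Salary=O18, Office=68): 1 row → Manager = X66 ✓
(Salary=O18, Office=75): 1 row → Manager = X84 ✓
(Salary=O35, Office=75): 1 row → Manager = X78 ✓
(Salary=O35, Office=72): 2 rows → Manager takes values {X23, X14} — violation
(Salary=O86, Office=75): 1 row → Manager = X17 ✓
Two rows agree on {Salary, Office} but differ on Manager, so {Salary, Office} → Manager does not hold.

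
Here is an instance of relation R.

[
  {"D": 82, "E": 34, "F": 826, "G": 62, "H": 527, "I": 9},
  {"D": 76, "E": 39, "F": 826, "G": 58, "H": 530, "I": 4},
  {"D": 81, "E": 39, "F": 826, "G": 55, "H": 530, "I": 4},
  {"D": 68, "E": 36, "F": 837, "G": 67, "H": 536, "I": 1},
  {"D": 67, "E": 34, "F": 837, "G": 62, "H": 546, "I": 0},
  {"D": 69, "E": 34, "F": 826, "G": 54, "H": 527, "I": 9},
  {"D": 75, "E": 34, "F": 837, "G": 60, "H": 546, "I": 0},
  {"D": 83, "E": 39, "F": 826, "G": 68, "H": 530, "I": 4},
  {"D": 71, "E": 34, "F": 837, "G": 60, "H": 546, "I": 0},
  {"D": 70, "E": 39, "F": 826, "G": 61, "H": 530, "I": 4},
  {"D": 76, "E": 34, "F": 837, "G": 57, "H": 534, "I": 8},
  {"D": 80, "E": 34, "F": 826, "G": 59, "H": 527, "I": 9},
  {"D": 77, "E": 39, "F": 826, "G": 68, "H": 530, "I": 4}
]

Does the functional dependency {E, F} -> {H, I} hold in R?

No

(E=34, F=826): 3 rows → {H,I} = (527, 9), (527, 9), (527, 9) ✓
(E=39, F=826): 5 rows → {H,I} = (530, 4), (530, 4), (530, 4), (530, 4), (530, 4) ✓
(E=36, F=837): 1 row → {H,I} = (536, 1) ✓
(E=34, F=837): 4 rows → {H,I} takes values {(546, 0), (534, 8)} — violation
Two rows agree on {E, F} but differ on {H, I}, so {E, F} -> {H, I} does not hold.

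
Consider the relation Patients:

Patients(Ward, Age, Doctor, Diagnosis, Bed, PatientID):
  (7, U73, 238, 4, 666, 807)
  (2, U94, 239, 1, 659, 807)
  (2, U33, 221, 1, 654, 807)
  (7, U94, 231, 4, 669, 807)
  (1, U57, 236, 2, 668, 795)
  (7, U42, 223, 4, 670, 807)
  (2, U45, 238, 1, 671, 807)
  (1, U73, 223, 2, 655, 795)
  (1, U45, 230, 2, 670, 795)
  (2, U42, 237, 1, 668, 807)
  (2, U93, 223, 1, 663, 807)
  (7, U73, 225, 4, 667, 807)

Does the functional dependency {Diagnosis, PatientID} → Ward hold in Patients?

(Diagnosis=4, PatientID=807): 4 rows → Ward = 7, 7, 7, 7 ✓
(Diagnosis=1, PatientID=807): 5 rows → Ward = 2, 2, 2, 2, 2 ✓
(Diagnosis=2, PatientID=795): 3 rows → Ward = 1, 1, 1 ✓
Every {Diagnosis, PatientID} value is associated with a single Ward value, so {Diagnosis, PatientID} → Ward holds.

Yes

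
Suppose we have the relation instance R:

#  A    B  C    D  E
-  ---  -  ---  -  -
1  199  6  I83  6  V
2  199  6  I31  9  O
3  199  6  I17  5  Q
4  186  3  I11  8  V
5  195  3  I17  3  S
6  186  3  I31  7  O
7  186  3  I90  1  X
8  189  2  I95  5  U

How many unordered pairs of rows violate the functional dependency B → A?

B=6: all 3 rows agree on A — 0 pairs.
B=3: violating pairs (4,5), (5,6), (5,7) — 3 pairs.

3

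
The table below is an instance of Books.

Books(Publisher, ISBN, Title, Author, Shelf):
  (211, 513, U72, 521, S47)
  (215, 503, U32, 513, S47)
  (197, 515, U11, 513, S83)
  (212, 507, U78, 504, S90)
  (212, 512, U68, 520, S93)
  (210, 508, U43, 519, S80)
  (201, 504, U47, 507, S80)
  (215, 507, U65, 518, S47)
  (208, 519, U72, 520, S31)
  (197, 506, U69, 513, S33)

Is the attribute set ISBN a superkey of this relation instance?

No

Two distinct rows share ISBN=507, so ISBN does not determine every attribute — not a superkey.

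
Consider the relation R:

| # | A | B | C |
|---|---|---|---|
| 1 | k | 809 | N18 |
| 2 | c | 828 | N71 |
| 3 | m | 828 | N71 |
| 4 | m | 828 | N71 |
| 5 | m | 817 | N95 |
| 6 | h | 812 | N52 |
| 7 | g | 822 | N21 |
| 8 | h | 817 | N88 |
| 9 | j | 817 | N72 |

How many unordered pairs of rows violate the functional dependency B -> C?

B=828: all 3 rows agree on C — 0 pairs.
B=817: violating pairs (5,8), (5,9), (8,9) — 3 pairs.

3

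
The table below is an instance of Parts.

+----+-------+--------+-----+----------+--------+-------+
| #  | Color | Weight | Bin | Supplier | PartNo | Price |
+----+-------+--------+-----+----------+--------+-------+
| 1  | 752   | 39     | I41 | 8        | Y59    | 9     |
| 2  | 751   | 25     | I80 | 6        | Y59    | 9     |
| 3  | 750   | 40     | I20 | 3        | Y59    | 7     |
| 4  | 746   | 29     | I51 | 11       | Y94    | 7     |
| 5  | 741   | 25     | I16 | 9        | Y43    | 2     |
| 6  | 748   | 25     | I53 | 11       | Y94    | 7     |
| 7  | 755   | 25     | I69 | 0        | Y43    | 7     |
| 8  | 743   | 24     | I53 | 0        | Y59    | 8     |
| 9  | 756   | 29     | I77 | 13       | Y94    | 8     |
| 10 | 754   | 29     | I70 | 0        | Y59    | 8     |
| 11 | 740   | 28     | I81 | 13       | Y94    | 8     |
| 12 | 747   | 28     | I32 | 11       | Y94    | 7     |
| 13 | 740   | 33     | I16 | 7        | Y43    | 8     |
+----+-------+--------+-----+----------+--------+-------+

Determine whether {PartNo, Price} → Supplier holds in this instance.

(PartNo=Y59, Price=9): rows 1, 2 → Supplier takes values {8, 6} — violation
(PartNo=Y59, Price=7): row 3 → Supplier = 3 ✓
(PartNo=Y94, Price=7): rows 4, 6, 12 → Supplier = 11, 11, 11 ✓
(PartNo=Y43, Price=2): row 5 → Supplier = 9 ✓
(PartNo=Y43, Price=7): row 7 → Supplier = 0 ✓
(PartNo=Y59, Price=8): rows 8, 10 → Supplier = 0, 0 ✓
(PartNo=Y94, Price=8): rows 9, 11 → Supplier = 13, 13 ✓
(PartNo=Y43, Price=8): row 13 → Supplier = 7 ✓
Two rows agree on {PartNo, Price} but differ on Supplier, so {PartNo, Price} → Supplier does not hold.

No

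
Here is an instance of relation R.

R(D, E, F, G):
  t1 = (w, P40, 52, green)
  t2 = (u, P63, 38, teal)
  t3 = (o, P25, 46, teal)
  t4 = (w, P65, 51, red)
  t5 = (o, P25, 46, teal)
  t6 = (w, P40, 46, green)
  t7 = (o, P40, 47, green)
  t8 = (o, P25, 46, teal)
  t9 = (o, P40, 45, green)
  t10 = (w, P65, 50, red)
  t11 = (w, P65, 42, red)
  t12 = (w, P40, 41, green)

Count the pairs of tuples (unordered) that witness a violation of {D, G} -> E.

(D=w, G=green): all 3 rows agree on E — 0 pairs.
(D=o, G=teal): all 3 rows agree on E — 0 pairs.
(D=w, G=red): all 3 rows agree on E — 0 pairs.
(D=o, G=green): all 2 rows agree on E — 0 pairs.

0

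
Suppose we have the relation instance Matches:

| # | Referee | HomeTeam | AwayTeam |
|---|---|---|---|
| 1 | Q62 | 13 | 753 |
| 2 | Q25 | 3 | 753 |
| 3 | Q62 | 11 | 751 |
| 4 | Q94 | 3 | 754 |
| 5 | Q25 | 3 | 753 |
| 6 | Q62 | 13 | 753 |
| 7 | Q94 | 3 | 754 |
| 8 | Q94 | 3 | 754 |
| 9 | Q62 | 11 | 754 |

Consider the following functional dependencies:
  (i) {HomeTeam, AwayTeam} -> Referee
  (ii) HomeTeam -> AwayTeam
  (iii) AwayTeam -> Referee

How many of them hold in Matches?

(i) {HomeTeam, AwayTeam} -> Referee: every LHS value maps to a single RHS value — holds.
(ii) HomeTeam -> AwayTeam: HomeTeam=3: rows 2, 4, 5, 7, 8 → AwayTeam takes values {753, 754} — violation; HomeTeam=11: rows 3, 9 → AwayTeam takes values {751, 754} — violation — fails.
(iii) AwayTeam -> Referee: AwayTeam=753: rows 1, 2, 5, 6 → Referee takes values {Q62, Q25} — violation; AwayTeam=754: rows 4, 7, 8, 9 → Referee takes values {Q94, Q62} — violation — fails.
1 of the 3 dependencies holds.

1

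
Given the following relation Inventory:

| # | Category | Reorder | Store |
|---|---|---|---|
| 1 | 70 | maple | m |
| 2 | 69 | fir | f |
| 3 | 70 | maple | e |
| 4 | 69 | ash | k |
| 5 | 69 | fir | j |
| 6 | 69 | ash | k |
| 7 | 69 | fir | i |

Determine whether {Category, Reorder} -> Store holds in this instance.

No

(Category=70, Reorder=maple): rows 1, 3 → Store takes values {m, e} — violation
(Category=69, Reorder=fir): rows 2, 5, 7 → Store takes values {f, j, i} — violation
(Category=69, Reorder=ash): rows 4, 6 → Store = k, k ✓
Two rows agree on {Category, Reorder} but differ on Store, so {Category, Reorder} -> Store does not hold.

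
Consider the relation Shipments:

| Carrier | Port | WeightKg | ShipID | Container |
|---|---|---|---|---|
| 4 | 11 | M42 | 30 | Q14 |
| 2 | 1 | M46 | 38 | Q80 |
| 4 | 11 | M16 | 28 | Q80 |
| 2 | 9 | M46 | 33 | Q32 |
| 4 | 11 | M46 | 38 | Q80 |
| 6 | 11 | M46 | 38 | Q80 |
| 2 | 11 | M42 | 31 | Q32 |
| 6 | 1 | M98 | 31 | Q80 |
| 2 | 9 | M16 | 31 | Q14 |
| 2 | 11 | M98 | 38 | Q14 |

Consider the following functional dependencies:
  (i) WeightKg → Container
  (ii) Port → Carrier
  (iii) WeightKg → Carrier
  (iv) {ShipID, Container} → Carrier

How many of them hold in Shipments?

0

(i) WeightKg → Container: WeightKg=M42: 2 rows → Container takes values {Q14, Q32} — violation; WeightKg=M46: 4 rows → Container takes values {Q80, Q32} — violation; WeightKg=M16: 2 rows → Container takes values {Q80, Q14} — violation; WeightKg=M98: 2 rows → Container takes values {Q80, Q14} — violation — fails.
(ii) Port → Carrier: Port=11: 6 rows → Carrier takes values {4, 6, 2} — violation; Port=1: 2 rows → Carrier takes values {2, 6} — violation — fails.
(iii) WeightKg → Carrier: WeightKg=M42: 2 rows → Carrier takes values {4, 2} — violation; WeightKg=M46: 4 rows → Carrier takes values {2, 4, 6} — violation; WeightKg=M16: 2 rows → Carrier takes values {4, 2} — violation; WeightKg=M98: 2 rows → Carrier takes values {6, 2} — violation — fails.
(iv) {ShipID, Container} → Carrier: (ShipID=38, Container=Q80): 3 rows → Carrier takes values {2, 4, 6} — violation — fails.
None of the 4 dependencies hold.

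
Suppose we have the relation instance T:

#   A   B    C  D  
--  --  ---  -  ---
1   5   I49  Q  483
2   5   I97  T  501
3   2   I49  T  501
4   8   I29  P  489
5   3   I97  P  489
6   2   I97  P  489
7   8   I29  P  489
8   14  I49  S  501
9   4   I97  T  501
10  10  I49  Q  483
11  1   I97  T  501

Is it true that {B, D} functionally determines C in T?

(B=I49, D=483): rows 1, 10 → C = Q, Q ✓
(B=I97, D=501): rows 2, 9, 11 → C = T, T, T ✓
(B=I49, D=501): rows 3, 8 → C takes values {T, S} — violation
(B=I29, D=489): rows 4, 7 → C = P, P ✓
(B=I97, D=489): rows 5, 6 → C = P, P ✓
Two rows agree on {B, D} but differ on C, so {B, D} → C does not hold.

No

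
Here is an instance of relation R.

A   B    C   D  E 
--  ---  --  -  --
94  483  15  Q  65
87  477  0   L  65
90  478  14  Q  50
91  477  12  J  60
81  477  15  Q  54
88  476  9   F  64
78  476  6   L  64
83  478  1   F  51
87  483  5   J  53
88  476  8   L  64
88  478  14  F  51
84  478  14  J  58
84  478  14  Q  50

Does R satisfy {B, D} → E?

(B=483, D=Q): 1 row → E = 65 ✓
(B=477, D=L): 1 row → E = 65 ✓
(B=478, D=Q): 2 rows → E = 50, 50 ✓
(B=477, D=J): 1 row → E = 60 ✓
(B=477, D=Q): 1 row → E = 54 ✓
(B=476, D=F): 1 row → E = 64 ✓
(B=476, D=L): 2 rows → E = 64, 64 ✓
(B=478, D=F): 2 rows → E = 51, 51 ✓
(B=483, D=J): 1 row → E = 53 ✓
(B=478, D=J): 1 row → E = 58 ✓
Every {B, D} value is associated with a single E value, so {B, D} → E holds.

Yes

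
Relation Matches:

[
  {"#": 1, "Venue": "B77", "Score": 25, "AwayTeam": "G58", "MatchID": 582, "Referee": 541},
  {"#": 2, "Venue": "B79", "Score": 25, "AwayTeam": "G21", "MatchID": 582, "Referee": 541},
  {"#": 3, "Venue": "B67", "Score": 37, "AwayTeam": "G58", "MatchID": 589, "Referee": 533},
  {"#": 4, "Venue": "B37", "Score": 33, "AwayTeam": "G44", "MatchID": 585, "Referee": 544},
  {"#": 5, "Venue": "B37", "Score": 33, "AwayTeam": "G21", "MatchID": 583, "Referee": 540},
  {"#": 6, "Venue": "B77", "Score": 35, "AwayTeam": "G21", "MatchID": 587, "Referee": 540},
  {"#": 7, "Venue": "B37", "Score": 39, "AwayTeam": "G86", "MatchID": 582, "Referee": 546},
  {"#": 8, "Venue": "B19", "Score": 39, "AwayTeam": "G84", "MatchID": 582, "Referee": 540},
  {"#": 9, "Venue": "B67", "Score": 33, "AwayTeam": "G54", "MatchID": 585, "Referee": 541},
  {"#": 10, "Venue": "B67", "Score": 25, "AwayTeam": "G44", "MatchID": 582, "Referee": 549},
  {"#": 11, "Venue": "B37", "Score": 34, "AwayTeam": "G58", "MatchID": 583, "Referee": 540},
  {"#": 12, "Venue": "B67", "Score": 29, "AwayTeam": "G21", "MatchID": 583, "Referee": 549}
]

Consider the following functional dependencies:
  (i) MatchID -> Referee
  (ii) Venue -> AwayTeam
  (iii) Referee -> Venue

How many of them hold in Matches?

(i) MatchID -> Referee: MatchID=582: rows 1, 2, 7, 8, 10 → Referee takes values {541, 546, 540, 549} — violation; MatchID=585: rows 4, 9 → Referee takes values {544, 541} — violation; MatchID=583: rows 5, 11, 12 → Referee takes values {540, 549} — violation — fails.
(ii) Venue -> AwayTeam: Venue=B77: rows 1, 6 → AwayTeam takes values {G58, G21} — violation; Venue=B67: rows 3, 9, 10, 12 → AwayTeam takes values {G58, G54, G44, G21} — violation; Venue=B37: rows 4, 5, 7, 11 → AwayTeam takes values {G44, G21, G86, G58} — violation — fails.
(iii) Referee -> Venue: Referee=541: rows 1, 2, 9 → Venue takes values {B77, B79, B67} — violation; Referee=540: rows 5, 6, 8, 11 → Venue takes values {B37, B77, B19} — violation — fails.
None of the 3 dependencies hold.

0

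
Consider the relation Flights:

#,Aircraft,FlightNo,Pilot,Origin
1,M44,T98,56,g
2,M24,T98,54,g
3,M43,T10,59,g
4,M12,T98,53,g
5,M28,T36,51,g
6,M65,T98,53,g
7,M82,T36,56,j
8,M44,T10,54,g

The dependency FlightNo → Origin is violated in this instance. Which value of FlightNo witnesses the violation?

FlightNo=T98: rows 1, 2, 4, 6 → Origin = g, g, g, g ✓
FlightNo=T10: rows 3, 8 → Origin = g, g ✓
FlightNo=T36: rows 5, 7 → Origin takes values {g, j} — violation
The only FlightNo value with inconsistent Origin is FlightNo=T36.

T36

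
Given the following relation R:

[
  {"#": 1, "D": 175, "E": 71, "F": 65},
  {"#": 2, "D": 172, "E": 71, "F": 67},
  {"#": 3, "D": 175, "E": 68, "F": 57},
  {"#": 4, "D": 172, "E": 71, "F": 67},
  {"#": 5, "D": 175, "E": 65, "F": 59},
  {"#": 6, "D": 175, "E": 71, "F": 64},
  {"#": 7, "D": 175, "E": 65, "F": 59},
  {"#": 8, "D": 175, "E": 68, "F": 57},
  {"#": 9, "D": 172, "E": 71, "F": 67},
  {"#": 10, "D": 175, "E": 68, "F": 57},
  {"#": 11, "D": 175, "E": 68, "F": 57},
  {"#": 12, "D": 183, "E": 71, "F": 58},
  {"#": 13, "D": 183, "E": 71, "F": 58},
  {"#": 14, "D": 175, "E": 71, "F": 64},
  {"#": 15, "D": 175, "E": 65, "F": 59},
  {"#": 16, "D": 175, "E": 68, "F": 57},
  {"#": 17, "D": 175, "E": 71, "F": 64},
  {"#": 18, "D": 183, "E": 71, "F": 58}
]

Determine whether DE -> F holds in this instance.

(D=175, E=71): rows 1, 6, 14, 17 → F takes values {65, 64} — violation
(D=172, E=71): rows 2, 4, 9 → F = 67, 67, 67 ✓
(D=175, E=68): rows 3, 8, 10, 11, 16 → F = 57, 57, 57, 57, 57 ✓
(D=175, E=65): rows 5, 7, 15 → F = 59, 59, 59 ✓
(D=183, E=71): rows 12, 13, 18 → F = 58, 58, 58 ✓
Two rows agree on DE but differ on F, so DE -> F does not hold.

No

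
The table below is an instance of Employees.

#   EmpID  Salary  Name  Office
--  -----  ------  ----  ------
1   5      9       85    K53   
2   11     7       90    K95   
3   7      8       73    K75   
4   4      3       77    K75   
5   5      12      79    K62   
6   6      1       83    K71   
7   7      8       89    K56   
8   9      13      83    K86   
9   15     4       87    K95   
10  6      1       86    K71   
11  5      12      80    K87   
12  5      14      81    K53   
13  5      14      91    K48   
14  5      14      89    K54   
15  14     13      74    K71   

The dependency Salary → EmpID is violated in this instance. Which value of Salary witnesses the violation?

Salary=9: row 1 → EmpID = 5 ✓
Salary=7: row 2 → EmpID = 11 ✓
Salary=8: rows 3, 7 → EmpID = 7, 7 ✓
Salary=3: row 4 → EmpID = 4 ✓
Salary=12: rows 5, 11 → EmpID = 5, 5 ✓
Salary=1: rows 6, 10 → EmpID = 6, 6 ✓
Salary=13: rows 8, 15 → EmpID takes values {9, 14} — violation
Salary=4: row 9 → EmpID = 15 ✓
Salary=14: rows 12, 13, 14 → EmpID = 5, 5, 5 ✓
The only Salary value with inconsistent EmpID is Salary=13.

13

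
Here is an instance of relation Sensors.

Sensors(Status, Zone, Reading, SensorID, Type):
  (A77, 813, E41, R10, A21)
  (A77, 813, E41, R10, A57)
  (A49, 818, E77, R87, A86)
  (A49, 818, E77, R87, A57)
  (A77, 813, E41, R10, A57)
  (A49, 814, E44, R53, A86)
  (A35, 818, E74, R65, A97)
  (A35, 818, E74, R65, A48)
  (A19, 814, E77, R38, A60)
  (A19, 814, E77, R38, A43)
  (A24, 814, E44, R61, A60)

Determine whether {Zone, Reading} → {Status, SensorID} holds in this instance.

No

(Zone=813, Reading=E41): 3 rows → {Status,SensorID} = (A77, R10), (A77, R10), (A77, R10) ✓
(Zone=818, Reading=E77): 2 rows → {Status,SensorID} = (A49, R87), (A49, R87) ✓
(Zone=814, Reading=E44): 2 rows → {Status,SensorID} takes values {(A49, R53), (A24, R61)} — violation
(Zone=818, Reading=E74): 2 rows → {Status,SensorID} = (A35, R65), (A35, R65) ✓
(Zone=814, Reading=E77): 2 rows → {Status,SensorID} = (A19, R38), (A19, R38) ✓
Two rows agree on {Zone, Reading} but differ on {Status, SensorID}, so {Zone, Reading} → {Status, SensorID} does not hold.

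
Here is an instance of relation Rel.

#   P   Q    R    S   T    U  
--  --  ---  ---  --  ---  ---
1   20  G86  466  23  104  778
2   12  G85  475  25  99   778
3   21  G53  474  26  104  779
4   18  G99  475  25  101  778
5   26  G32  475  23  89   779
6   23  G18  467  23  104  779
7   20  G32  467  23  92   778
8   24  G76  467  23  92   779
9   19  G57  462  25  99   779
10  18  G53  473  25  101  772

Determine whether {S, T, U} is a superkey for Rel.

All 10 rows have distinct {S, T, U} values, so {S, T, U} → (all attributes) holds and {S, T, U} is a superkey.

Yes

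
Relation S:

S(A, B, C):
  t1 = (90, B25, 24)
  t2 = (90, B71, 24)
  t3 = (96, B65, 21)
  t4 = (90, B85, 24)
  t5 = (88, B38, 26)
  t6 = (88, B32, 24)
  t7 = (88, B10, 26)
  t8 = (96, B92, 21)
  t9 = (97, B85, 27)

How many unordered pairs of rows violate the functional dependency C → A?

3

C=24: violating pairs (1,6), (2,6), (4,6) — 3 pairs.
C=21: all 2 rows agree on A — 0 pairs.
C=26: all 2 rows agree on A — 0 pairs.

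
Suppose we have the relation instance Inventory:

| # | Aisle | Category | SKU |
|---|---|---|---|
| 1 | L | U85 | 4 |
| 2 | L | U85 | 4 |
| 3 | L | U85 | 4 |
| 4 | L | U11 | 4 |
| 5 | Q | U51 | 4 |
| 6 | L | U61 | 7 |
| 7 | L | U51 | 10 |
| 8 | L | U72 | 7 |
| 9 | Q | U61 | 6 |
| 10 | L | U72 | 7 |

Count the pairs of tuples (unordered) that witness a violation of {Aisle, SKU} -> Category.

(Aisle=L, SKU=4): violating pairs (1,4), (2,4), (3,4) — 3 pairs.
(Aisle=L, SKU=7): violating pairs (6,8), (6,10) — 2 pairs.

5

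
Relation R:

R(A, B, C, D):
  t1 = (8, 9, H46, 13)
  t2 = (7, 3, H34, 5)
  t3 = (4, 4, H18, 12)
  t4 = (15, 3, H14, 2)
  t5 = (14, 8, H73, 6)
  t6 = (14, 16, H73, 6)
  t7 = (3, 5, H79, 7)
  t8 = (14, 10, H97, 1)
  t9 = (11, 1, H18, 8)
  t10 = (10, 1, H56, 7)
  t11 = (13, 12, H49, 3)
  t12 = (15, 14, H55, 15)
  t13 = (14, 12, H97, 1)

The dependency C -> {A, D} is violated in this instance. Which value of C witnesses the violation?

C=H46: row 1 → {A,D} = (8, 13) ✓
C=H34: row 2 → {A,D} = (7, 5) ✓
C=H18: rows 3, 9 → {A,D} takes values {(4, 12), (11, 8)} — violation
C=H14: row 4 → {A,D} = (15, 2) ✓
C=H73: rows 5, 6 → {A,D} = (14, 6), (14, 6) ✓
C=H79: row 7 → {A,D} = (3, 7) ✓
C=H97: rows 8, 13 → {A,D} = (14, 1), (14, 1) ✓
C=H56: row 10 → {A,D} = (10, 7) ✓
C=H49: row 11 → {A,D} = (13, 3) ✓
C=H55: row 12 → {A,D} = (15, 15) ✓
The only C value with inconsistent RHS is C=H18.

H18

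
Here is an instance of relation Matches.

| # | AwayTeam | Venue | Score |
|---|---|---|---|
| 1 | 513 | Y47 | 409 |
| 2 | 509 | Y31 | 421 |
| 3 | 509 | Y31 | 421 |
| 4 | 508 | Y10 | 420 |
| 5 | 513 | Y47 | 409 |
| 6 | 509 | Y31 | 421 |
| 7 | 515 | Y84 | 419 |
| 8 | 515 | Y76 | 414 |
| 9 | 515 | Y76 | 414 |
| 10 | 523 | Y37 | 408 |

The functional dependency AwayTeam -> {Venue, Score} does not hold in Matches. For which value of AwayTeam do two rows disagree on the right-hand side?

AwayTeam=513: rows 1, 5 → {Venue,Score} = (Y47, 409), (Y47, 409) ✓
AwayTeam=509: rows 2, 3, 6 → {Venue,Score} = (Y31, 421), (Y31, 421), (Y31, 421) ✓
AwayTeam=508: row 4 → {Venue,Score} = (Y10, 420) ✓
AwayTeam=515: rows 7, 8, 9 → {Venue,Score} takes values {(Y84, 419), (Y76, 414)} — violation
AwayTeam=523: row 10 → {Venue,Score} = (Y37, 408) ✓
The only AwayTeam value with inconsistent RHS is AwayTeam=515.

515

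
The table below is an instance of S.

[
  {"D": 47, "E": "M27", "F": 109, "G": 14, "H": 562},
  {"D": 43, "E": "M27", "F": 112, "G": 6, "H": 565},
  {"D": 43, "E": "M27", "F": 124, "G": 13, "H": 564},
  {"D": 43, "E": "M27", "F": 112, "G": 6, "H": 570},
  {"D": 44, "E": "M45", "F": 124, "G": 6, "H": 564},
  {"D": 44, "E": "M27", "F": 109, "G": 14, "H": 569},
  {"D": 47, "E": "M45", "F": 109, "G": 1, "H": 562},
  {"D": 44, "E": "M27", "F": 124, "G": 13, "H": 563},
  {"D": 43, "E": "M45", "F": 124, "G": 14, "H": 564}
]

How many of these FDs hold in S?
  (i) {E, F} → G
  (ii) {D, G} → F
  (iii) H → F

(i) {E, F} → G: (E=M45, F=124): 2 rows → G takes values {6, 14} — violation — fails.
(ii) {D, G} → F: every LHS value maps to a single RHS value — holds.
(iii) H → F: every LHS value maps to a single RHS value — holds.
2 of the 3 dependencies hold.

2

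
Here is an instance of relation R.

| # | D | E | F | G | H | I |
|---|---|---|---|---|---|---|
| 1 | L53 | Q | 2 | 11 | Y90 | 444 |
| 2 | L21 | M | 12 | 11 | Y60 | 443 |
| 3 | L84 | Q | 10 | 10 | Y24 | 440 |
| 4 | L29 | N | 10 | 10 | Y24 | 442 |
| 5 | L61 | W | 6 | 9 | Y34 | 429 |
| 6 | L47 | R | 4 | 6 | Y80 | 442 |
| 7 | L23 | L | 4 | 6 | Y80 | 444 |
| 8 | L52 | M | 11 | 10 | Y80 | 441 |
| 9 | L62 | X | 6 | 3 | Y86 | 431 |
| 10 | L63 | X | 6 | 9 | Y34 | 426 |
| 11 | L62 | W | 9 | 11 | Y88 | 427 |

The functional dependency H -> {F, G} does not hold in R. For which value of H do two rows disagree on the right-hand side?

H=Y90: row 1 → {F,G} = (2, 11) ✓
H=Y60: row 2 → {F,G} = (12, 11) ✓
H=Y24: rows 3, 4 → {F,G} = (10, 10), (10, 10) ✓
H=Y34: rows 5, 10 → {F,G} = (6, 9), (6, 9) ✓
H=Y80: rows 6, 7, 8 → {F,G} takes values {(4, 6), (11, 10)} — violation
H=Y86: row 9 → {F,G} = (6, 3) ✓
H=Y88: row 11 → {F,G} = (9, 11) ✓
The only H value with inconsistent RHS is H=Y80.

Y80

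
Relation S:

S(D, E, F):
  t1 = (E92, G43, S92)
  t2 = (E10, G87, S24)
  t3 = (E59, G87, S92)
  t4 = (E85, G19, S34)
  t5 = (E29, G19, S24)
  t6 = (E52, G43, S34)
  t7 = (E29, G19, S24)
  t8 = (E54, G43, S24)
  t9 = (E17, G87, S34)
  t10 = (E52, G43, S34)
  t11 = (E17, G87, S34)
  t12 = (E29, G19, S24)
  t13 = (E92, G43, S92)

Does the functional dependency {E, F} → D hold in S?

(E=G43, F=S92): rows 1, 13 → D = E92, E92 ✓
(E=G87, F=S24): row 2 → D = E10 ✓
(E=G87, F=S92): row 3 → D = E59 ✓
(E=G19, F=S34): row 4 → D = E85 ✓
(E=G19, F=S24): rows 5, 7, 12 → D = E29, E29, E29 ✓
(E=G43, F=S34): rows 6, 10 → D = E52, E52 ✓
(E=G43, F=S24): row 8 → D = E54 ✓
(E=G87, F=S34): rows 9, 11 → D = E17, E17 ✓
Every {E, F} value is associated with a single D value, so {E, F} → D holds.

Yes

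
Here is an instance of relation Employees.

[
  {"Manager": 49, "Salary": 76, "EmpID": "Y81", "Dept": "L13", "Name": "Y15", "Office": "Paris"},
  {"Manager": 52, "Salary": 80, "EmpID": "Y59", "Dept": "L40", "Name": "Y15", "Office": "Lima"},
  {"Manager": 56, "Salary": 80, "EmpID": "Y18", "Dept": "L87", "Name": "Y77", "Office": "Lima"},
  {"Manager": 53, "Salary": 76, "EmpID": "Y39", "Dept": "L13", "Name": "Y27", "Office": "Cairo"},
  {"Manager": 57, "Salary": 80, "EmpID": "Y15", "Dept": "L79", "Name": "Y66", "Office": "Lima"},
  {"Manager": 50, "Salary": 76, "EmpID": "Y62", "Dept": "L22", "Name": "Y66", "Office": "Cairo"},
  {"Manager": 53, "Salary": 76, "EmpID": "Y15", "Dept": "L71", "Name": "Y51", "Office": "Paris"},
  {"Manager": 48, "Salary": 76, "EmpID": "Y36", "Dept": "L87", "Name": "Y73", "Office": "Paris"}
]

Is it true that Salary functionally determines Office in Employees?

No

Salary=76: 5 rows → Office takes values {Paris, Cairo} — violation
Salary=80: 3 rows → Office = Lima, Lima, Lima ✓
Two rows agree on Salary but differ on Office, so Salary -> Office does not hold.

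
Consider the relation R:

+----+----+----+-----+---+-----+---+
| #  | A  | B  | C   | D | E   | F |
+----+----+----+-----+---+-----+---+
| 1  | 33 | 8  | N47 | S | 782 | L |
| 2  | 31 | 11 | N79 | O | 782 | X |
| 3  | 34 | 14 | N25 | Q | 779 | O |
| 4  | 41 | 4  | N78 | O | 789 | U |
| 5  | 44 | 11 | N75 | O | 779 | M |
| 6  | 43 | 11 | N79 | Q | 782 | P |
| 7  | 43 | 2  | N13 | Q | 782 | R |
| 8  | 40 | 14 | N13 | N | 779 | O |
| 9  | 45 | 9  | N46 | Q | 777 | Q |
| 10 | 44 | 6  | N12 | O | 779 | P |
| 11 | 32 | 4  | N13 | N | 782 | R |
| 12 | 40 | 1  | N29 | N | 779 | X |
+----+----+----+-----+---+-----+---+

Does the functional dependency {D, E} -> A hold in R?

(D=S, E=782): row 1 → A = 33 ✓
(D=O, E=782): row 2 → A = 31 ✓
(D=Q, E=779): row 3 → A = 34 ✓
(D=O, E=789): row 4 → A = 41 ✓
(D=O, E=779): rows 5, 10 → A = 44, 44 ✓
(D=Q, E=782): rows 6, 7 → A = 43, 43 ✓
(D=N, E=779): rows 8, 12 → A = 40, 40 ✓
(D=Q, E=777): row 9 → A = 45 ✓
(D=N, E=782): row 11 → A = 32 ✓
Every {D, E} value is associated with a single A value, so {D, E} -> A holds.

Yes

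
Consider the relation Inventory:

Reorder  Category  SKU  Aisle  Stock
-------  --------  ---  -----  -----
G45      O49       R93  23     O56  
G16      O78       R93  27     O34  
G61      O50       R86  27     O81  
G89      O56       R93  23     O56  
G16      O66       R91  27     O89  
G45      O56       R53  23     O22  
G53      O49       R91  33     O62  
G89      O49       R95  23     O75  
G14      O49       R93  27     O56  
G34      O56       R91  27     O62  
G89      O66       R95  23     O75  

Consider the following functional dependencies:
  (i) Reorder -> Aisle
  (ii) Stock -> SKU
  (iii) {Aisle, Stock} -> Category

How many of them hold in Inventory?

2

(i) Reorder -> Aisle: every LHS value maps to a single RHS value — holds.
(ii) Stock -> SKU: every LHS value maps to a single RHS value — holds.
(iii) {Aisle, Stock} -> Category: (Aisle=23, Stock=O56): 2 rows → Category takes values {O49, O56} — violation; (Aisle=23, Stock=O75): 2 rows → Category takes values {O49, O66} — violation — fails.
2 of the 3 dependencies hold.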